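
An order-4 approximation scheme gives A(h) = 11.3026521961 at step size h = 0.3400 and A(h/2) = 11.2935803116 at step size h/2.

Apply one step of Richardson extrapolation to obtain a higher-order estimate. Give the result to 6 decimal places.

11.292976

The method has order 4: 2^4 = 16.
Weighted: 180.6972849856 − 11.3026521961 = 169.3946327895
Denominator 16 − 1 = 15.
(16×11.2935803116 − 11.3026521961)/(16 − 1) = 11.2929755193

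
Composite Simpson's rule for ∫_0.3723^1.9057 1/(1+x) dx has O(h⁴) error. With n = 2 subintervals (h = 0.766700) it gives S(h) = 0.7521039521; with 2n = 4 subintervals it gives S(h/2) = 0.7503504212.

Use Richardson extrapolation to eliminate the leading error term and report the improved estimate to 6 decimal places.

Error is O(h^4); halving h shrinks it by 2^4 = 16.
16·0.7503504212 = 12.0056067392; subtract 0.7521039521 → 11.2535027871
R = 11.2535027871/15 = 0.7502335191

0.750234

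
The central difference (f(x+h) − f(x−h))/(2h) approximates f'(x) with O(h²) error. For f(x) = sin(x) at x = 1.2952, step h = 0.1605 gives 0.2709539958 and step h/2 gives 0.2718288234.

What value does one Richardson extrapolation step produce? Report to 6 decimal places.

With r = 2 the leading error scales as h^2, so the weight is 2^2 = 4.
4·0.2718288234 = 1.0873152936; subtract 0.2709539958 → 0.8163612978
(4·0.2718288234 − 0.2709539958)/(4 − 1) = 0.2721204326

0.272120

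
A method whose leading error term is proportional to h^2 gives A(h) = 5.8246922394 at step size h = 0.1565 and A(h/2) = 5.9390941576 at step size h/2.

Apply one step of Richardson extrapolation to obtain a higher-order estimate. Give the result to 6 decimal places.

5.977228

Method order is 2; weight 2^2 = 4.
2^2×A(h/2) = 23.7563766304; minus A(h) gives 17.9316843910.
Divide by 2^2 − 1 = 3.
17.9316843910 ÷ 3 = 5.9772281303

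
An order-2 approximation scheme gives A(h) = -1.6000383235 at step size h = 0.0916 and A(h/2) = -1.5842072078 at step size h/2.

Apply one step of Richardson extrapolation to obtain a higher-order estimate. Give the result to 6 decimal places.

-1.578930

r = 2, so 2^r = 4.
4*(-1.5842072078) − (-1.6000383235) = -4.7367905077
Denominator 4 − 1 = 3.
Result: -1.5789301692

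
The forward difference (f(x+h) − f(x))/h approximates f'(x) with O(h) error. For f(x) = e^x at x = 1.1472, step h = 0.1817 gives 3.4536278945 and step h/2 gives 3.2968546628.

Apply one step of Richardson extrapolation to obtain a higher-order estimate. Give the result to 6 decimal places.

Leading term ∝ h^1; use weight 2 = 2^1.
2·3.2968546628 − 3.4536278945 = 3.1400814311
Denominator 2 − 1 = 1.
R = 3.1400814311/1 = 3.1400814311
Correction |R − A(h/2)| = 1.568e-01; gap |A(h/2) − A(h)| = 1.568e-01.

3.140081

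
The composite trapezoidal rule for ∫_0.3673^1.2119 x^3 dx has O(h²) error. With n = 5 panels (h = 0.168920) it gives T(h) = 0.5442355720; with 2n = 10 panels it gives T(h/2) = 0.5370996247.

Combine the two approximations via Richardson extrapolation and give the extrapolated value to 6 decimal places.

The method has order 2: 2^2 = 4.
Numerator 4*A(h/2) − A(h) = 4*0.5370996247 − 0.5442355720 = 1.6041629268
Divide by 2^2 − 1 = 3.
R = 1.6041629268/3 = 0.5347209756
Gap between inputs: 7.136e-03; correction applied: −0.0023786491.

0.534721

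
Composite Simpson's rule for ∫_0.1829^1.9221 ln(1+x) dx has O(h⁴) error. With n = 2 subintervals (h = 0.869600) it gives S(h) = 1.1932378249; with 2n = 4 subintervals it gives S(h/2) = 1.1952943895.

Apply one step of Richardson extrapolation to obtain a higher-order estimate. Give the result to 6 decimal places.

Leading term ∝ h^4; use weight 16 = 2^4.
Top: 16(1.1952943895) − (1.1932378249) = 17.9314724071
R = 17.9314724071/15 = 1.1954314938

1.195431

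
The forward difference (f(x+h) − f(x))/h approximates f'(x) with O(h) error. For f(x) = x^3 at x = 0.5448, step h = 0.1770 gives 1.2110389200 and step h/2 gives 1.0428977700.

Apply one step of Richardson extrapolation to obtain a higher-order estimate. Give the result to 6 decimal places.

Method order is 1; weight 2^1 = 2.
Difference of the inputs: 1.0428977700 − 1.2110389200 = -0.1681411500
Divide by 2^1 − 1 = 1: (-0.1681411500)/1 = -0.1681411500
R = 1.0428977700 − 0.1681411500 = 0.8747566200
Shift from A(h/2): −0.1681411500.

0.874757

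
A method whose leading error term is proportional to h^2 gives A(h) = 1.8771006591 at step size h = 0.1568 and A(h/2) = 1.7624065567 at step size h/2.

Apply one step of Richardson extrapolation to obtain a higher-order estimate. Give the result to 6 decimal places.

r = 2, so 2^r = 4.
A(h/2) − A(h) = 1.7624065567 − 1.8771006591 = -0.1146941024
Divide by 2^2 − 1 = 3: (-0.1146941024)/3 = -0.0382313675
R = 1.7624065567 − 0.0382313675 = 1.7241751892

1.724175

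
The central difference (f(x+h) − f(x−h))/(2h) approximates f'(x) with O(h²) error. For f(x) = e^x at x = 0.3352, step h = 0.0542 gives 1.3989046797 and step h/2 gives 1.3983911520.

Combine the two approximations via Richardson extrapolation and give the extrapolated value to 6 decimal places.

1.398220

The method has order 2: 2^2 = 4.
4·1.3983911520 − 1.3989046797 = 4.1946599283
Denominator 4 − 1 = 3.
(4·1.3983911520 − 1.3989046797)/(4 − 1) = 1.3982199761
Gap between inputs: 5.135e-04; correction applied: −0.0001711759.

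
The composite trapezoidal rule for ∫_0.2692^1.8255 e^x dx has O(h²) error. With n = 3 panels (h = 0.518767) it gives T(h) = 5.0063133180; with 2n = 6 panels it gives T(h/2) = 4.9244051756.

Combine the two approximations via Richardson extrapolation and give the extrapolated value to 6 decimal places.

r = 2: numerator weight 4, denominator 3.
4·4.9244051756 = 19.6976207024; subtract 5.0063133180 → 14.6913073844
(4·4.9244051756 − 5.0063133180)/(4 − 1) = 4.8971024615
Correction |R − A(h/2)| = 2.730e-02; gap |A(h/2) − A(h)| = 8.191e-02.

4.897102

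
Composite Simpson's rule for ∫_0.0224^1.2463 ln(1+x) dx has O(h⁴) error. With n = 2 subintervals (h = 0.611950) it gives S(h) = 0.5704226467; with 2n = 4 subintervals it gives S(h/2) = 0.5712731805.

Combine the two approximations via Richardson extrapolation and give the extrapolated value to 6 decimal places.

0.571330

The method has order 4: 2^4 = 16.
Weighted: 9.1403708880 − 0.5704226467 = 8.5699482413
Denominator 16 − 1 = 15.
Result: 0.5713298828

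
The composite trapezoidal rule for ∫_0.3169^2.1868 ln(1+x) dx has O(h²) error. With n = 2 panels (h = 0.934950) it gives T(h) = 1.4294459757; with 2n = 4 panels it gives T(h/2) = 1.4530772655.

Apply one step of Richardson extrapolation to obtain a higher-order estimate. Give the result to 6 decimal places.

Error is O(h^2); halving h shrinks it by 2^2 = 4.
4*1.4530772655 = 5.8123090620; 5.8123090620 − 1.4294459757 = 4.3828630863
Denominator 4 − 1 = 3.
(4*1.4530772655 − 1.4294459757)/(4 − 1) = 1.4609543621

1.460954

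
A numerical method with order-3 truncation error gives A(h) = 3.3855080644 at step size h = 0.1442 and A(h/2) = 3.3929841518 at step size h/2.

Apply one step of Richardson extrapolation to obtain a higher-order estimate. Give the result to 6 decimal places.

3.394052

Order 3 gives 2^r = 8 and 2^r − 1 = 7.
8×3.3929841518 = 27.1438732144; subtract 3.3855080644 → 23.7583651500
Divide by 2^3 − 1 = 7.
(8×3.3929841518 − 3.3855080644)/(8 − 1) = 3.3940521643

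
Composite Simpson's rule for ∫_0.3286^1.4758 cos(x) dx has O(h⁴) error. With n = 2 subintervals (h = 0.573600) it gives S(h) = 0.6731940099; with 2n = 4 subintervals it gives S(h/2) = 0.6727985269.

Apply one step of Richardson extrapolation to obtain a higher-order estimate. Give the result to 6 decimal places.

0.672772

Leading term ∝ h^4; use weight 16 = 2^4.
16×0.6727985269 = 10.7647764304; 10.7647764304 − 0.6731940099 = 10.0915824205
Divide by 2^4 − 1 = 15.
Result: 0.6727721614
Gap between inputs: 3.955e-04; correction applied: −0.0000263655.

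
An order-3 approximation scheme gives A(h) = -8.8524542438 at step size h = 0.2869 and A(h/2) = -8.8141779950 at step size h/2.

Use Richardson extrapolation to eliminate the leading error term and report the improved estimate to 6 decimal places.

Method order is 3; weight 2^3 = 8.
Top: 8(-8.8141779950) − (-8.8524542438) = -61.6609697162
R = (-61.6609697162)/7 = -8.8087099595
Gap between inputs: 3.828e-02; correction applied: +0.0054680355.

-8.808710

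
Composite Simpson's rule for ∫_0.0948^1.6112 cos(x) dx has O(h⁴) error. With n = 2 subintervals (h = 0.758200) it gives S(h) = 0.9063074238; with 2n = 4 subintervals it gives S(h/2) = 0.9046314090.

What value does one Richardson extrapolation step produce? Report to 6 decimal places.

0.904520

Method order is 4; weight 2^4 = 16.
Weighted: 14.4741025440 − 0.9063074238 = 13.5677951202
Denominator 16 − 1 = 15.
(16*0.9046314090 − 0.9063074238)/(16 − 1) = 0.9045196747
Correction |R − A(h/2)| = 1.117e-04; gap |A(h/2) − A(h)| = 1.676e-03.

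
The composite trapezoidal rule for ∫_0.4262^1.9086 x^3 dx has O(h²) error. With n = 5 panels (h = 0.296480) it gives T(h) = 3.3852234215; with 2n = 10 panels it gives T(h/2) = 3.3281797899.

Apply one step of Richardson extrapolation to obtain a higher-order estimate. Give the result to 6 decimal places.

Error is O(h^2); halving h shrinks it by 2^2 = 4.
4 × 3.3281797899 = 13.3127191596; 13.3127191596 − 3.3852234215 = 9.9274957381
9.9274957381 ÷ 3 = 3.3091652460
Gap between inputs: 5.704e-02; correction applied: −0.0190145439.

3.309165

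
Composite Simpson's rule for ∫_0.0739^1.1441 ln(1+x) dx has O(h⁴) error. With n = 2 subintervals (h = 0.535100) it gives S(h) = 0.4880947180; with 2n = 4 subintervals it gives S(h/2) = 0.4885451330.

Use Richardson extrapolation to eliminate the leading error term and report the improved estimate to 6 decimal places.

Error is O(h^4); halving h shrinks it by 2^4 = 16.
Top: 16(0.4885451330) − (0.4880947180) = 7.3286274100
Extrapolated: 7.3286274100 / 15 = 0.4885751607
Gap between inputs: 4.504e-04; correction applied: +0.0000300277.

0.488575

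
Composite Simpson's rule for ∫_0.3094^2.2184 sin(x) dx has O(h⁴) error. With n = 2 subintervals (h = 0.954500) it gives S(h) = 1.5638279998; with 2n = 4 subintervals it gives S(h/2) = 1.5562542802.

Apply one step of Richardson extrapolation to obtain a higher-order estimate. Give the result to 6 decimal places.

Method order is 4; weight 2^4 = 16.
16*1.5562542802 = 24.9000684832; subtract 1.5638279998 → 23.3362404834
Divide by 2^4 − 1 = 15.
23.3362404834 ÷ 15 = 1.5557493656

1.555749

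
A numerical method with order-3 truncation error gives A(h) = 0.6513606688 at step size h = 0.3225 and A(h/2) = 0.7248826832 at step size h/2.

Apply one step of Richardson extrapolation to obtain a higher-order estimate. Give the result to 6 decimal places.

0.735386

Method order is 3; weight 2^3 = 8.
Top: 8(0.7248826832) − (0.6513606688) = 5.1477007968
Divide by 2^3 − 1 = 7.
5.1477007968 ÷ 7 = 0.7353858281
Correction |R − A(h/2)| = 1.050e-02; gap |A(h/2) − A(h)| = 7.352e-02.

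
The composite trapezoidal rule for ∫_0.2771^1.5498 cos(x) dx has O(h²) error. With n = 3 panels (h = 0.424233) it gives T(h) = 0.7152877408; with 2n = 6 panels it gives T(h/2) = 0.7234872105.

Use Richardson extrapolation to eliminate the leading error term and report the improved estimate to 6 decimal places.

r = 2, so 2^r = 4.
2^2 × A(h/2) = 2.8939488420; minus A(h) gives 2.1786611012.
Divide by 2^2 − 1 = 3.
(4 × 0.7234872105 − 0.7152877408)/(4 − 1) = 0.7262203671

0.726220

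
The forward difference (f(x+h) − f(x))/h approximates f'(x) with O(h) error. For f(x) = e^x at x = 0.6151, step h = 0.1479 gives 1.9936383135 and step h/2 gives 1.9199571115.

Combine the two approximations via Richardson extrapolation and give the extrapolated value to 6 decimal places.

Order 1 gives 2^r = 2 and 2^r − 1 = 1.
2·1.9199571115 = 3.8399142230; subtract 1.9936383135 → 1.8462759095
1.8462759095 ÷ 1 = 1.8462759095

1.846276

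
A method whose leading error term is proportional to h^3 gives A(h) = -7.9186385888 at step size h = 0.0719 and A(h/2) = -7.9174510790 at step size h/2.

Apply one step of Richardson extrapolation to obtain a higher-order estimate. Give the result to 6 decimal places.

-7.917281

Method order is 3; weight 2^3 = 8.
Numerator 8×A(h/2) − A(h) = 8×(-7.9174510790) − (-7.9186385888) = -55.4209700432
Divide by 2^3 − 1 = 7.
(8×(-7.9174510790) − (-7.9186385888))/(8 − 1) = -7.9172814347
Shift from A(h/2): +0.0001696443.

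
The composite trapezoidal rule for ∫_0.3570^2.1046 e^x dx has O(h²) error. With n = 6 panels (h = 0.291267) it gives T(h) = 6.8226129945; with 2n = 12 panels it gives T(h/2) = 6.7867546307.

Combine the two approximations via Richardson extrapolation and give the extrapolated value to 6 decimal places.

6.774802

The method has order 2: 2^2 = 4.
4×6.7867546307 = 27.1470185228; 27.1470185228 − 6.8226129945 = 20.3244055283
(4×6.7867546307 − 6.8226129945)/(4 − 1) = 6.7748018428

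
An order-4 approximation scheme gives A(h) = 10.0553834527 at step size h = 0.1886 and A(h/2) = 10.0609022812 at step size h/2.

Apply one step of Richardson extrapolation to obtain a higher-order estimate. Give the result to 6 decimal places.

10.061270

r = 4: numerator weight 16, denominator 15.
Top: 16(10.0609022812) − (10.0553834527) = 150.9190530465
Divide by 2^4 − 1 = 15.
(16*10.0609022812 − 10.0553834527)/(16 − 1) = 10.0612702031
Gap between inputs: 5.519e-03; correction applied: +0.0003679219.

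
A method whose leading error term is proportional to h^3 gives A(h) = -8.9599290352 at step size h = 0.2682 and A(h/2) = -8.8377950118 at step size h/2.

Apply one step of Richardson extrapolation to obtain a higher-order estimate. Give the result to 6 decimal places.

With r = 3 the leading error scales as h^3, so the weight is 2^3 = 8.
Top: 8(-8.8377950118) − (-8.9599290352) = -61.7424310592
Denominator 8 − 1 = 7.
Extrapolated: (-61.7424310592) / 7 = -8.8203472942
Correction |R − A(h/2)| = 1.745e-02; gap |A(h/2) − A(h)| = 1.221e-01.

-8.820347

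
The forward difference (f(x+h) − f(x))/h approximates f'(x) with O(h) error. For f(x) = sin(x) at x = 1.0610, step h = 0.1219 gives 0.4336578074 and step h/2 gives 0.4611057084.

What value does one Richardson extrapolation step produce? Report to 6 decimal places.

0.488554

r = 1: numerator weight 2, denominator 1.
2 × 0.4611057084 = 0.9222114168; subtract 0.4336578074 → 0.4885536094
Denominator 2 − 1 = 1.
(2 × 0.4611057084 − 0.4336578074)/(2 − 1) = 0.4885536094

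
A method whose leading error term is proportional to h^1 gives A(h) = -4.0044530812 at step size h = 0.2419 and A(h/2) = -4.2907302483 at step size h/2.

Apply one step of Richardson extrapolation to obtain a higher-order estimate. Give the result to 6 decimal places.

r = 1: numerator weight 2, denominator 1.
2×(-4.2907302483) = -8.5814604966; (-8.5814604966) − (-4.0044530812) = -4.5770074154
(-4.5770074154) ÷ 1 = -4.5770074154

-4.577007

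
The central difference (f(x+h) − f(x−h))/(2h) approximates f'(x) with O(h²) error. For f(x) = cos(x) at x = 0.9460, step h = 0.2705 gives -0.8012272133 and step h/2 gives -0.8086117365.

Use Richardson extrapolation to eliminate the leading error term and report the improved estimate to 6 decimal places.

-0.811073

r = 2: numerator weight 4, denominator 3.
4*(-0.8086117365) − (-0.8012272133) = -2.4332197327
(-2.4332197327) ÷ 3 = -0.8110732442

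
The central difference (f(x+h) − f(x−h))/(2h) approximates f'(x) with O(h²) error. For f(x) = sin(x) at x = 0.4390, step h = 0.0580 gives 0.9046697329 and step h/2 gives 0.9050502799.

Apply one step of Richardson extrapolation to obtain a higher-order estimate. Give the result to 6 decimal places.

0.905177

r = 2: numerator weight 4, denominator 3.
Weighted: 3.6202011196 − 0.9046697329 = 2.7155313867
R = 2.7155313867/3 = 0.9051771289
Shift from A(h/2): +0.0001268490.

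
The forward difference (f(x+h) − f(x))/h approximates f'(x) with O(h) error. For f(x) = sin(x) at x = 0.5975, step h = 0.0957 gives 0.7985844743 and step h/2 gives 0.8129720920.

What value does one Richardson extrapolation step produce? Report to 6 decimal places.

Method order is 1; weight 2^1 = 2.
Top: 2(0.8129720920) − (0.7985844743) = 0.8273597097
0.8273597097 ÷ 1 = 0.8273597097
Shift from A(h/2): +0.0143876177.

0.827360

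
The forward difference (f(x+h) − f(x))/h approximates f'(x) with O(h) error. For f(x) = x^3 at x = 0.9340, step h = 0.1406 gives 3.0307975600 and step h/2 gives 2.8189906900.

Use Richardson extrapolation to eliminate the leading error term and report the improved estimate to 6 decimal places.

r = 1, so 2^r = 2.
Top: 2(2.8189906900) − (3.0307975600) = 2.6071838200
2.6071838200 ÷ 1 = 2.6071838200
Correction |R − A(h/2)| = 2.118e-01; gap |A(h/2) − A(h)| = 2.118e-01.

2.607184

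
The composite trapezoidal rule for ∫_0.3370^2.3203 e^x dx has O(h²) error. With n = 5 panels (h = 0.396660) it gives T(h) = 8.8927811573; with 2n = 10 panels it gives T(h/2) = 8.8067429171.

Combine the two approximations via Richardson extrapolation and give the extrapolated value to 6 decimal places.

8.778064

Method order is 2; weight 2^2 = 4.
Numerator 4*A(h/2) − A(h) = 4*8.8067429171 − 8.8927811573 = 26.3341905111
(4*8.8067429171 − 8.8927811573)/(4 − 1) = 8.7780635037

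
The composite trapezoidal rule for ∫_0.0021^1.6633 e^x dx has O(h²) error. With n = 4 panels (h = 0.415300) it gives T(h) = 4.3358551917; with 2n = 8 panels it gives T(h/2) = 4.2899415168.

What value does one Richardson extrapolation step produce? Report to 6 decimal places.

4.274637

Method order is 2; weight 2^2 = 4.
A(h/2) − A(h) = 4.2899415168 − 4.3358551917 = -0.0459136749
Correction (A(h/2) − A(h))/(4 − 1) = (-0.0459136749)/3 = -0.0153045583
R = 4.2899415168 − 0.0153045583 = 4.2746369585
Correction |R − A(h/2)| = 1.530e-02; gap |A(h/2) − A(h)| = 4.591e-02.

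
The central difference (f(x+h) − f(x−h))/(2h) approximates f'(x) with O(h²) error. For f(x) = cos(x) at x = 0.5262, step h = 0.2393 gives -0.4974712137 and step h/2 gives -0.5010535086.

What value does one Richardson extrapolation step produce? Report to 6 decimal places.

-0.502248

Order 2 gives 2^r = 4 and 2^r − 1 = 3.
Weighted: (-2.0042140344) − (-0.4974712137) = -1.5067428207
Divide by 2^2 − 1 = 3.
(4×(-0.5010535086) − (-0.4974712137))/(4 − 1) = -0.5022476069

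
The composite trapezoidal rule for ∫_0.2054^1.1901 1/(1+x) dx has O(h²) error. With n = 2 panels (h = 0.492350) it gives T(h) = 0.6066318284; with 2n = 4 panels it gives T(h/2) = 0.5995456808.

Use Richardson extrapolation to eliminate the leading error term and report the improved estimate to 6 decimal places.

Method order is 2; weight 2^2 = 4.
Difference of the inputs: 0.5995456808 − 0.6066318284 = -0.0070861476
Correction (A(h/2) − A(h))/(4 − 1) = (-0.0070861476)/3 = -0.0023620492
R = 0.5995456808 − 0.0023620492 = 0.5971836316

0.597184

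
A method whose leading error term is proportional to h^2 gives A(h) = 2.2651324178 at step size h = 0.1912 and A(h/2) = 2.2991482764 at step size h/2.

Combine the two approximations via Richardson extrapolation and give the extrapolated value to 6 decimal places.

2.310487

The method has order 2: 2^2 = 4.
Difference of the inputs: 2.2991482764 − 2.2651324178 = 0.0340158586
Divide by 2^2 − 1 = 3: 0.0340158586/3 = 0.0113386195
R = A(h/2) + (A(h/2) − A(h))/3 = 2.2991482764 + 0.0113386195 = 2.3104868959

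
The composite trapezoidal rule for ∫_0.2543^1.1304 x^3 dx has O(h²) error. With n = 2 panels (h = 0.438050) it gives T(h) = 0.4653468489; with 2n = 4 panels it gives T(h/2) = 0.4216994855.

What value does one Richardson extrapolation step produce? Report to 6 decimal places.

0.407150

With r = 2 the leading error scales as h^2, so the weight is 2^2 = 4.
Top: 4(0.4216994855) − (0.4653468489) = 1.2214510931
1.2214510931 ÷ 3 = 0.4071503644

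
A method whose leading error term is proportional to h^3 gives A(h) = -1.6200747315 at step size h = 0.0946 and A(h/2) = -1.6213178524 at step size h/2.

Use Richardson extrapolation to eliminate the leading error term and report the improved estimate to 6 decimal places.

The method has order 3: 2^3 = 8.
8 × (-1.6213178524) − (-1.6200747315) = -11.3504680877
Denominator 8 − 1 = 7.
(8 × (-1.6213178524) − (-1.6200747315))/(8 − 1) = -1.6214954411

-1.621495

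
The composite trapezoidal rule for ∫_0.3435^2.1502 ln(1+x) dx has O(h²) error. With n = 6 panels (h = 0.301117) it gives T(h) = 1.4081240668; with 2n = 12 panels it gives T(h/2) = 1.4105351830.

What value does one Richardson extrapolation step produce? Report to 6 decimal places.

1.411339

The method has order 2: 2^2 = 4.
4×1.4105351830 = 5.6421407320; 5.6421407320 − 1.4081240668 = 4.2340166652
Denominator 4 − 1 = 3.
So the Richardson estimate is 1.4113388884.
Shift from A(h/2): +0.0008037054.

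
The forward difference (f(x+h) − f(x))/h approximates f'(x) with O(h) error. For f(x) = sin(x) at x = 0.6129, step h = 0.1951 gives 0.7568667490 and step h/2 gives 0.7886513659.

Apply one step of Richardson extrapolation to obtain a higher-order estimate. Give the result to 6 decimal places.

r = 1, so 2^r = 2.
2^1×A(h/2) = 1.5773027318; minus A(h) gives 0.8204359828.
Denominator 2 − 1 = 1.
So the Richardson estimate is 0.8204359828.

0.820436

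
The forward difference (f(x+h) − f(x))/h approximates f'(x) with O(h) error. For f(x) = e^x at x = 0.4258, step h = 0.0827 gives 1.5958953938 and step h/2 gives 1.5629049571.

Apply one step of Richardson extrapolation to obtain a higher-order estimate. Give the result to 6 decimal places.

Error is O(h^1); halving h shrinks it by 2^1 = 2.
2*1.5629049571 − 1.5958953938 = 1.5299145204
Divide by 2^1 − 1 = 1.
1.5299145204 ÷ 1 = 1.5299145204

1.529915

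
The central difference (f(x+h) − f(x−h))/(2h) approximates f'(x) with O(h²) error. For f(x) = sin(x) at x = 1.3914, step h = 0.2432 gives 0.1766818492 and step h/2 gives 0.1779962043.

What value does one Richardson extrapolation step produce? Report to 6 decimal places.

Leading term ∝ h^2; use weight 4 = 2^2.
Difference of the inputs: 0.1779962043 − 0.1766818492 = 0.0013143551
Divide by 2^2 − 1 = 3: 0.0013143551/3 = 0.0004381184
R = A(h/2) + (A(h/2) − A(h))/3 = 0.1779962043 + 0.0004381184 = 0.1784343227
Shift from A(h/2): +0.0004381184.

0.178434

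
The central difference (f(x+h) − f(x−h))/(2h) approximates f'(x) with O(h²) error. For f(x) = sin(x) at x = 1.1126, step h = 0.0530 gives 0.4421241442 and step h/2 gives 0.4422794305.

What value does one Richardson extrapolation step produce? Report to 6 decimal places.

0.442331

Order 2 gives 2^r = 4 and 2^r − 1 = 3.
2^2 × A(h/2) = 1.7691177220; minus A(h) gives 1.3269935778.
1.3269935778 ÷ 3 = 0.4423311926
Shift from A(h/2): +0.0000517621.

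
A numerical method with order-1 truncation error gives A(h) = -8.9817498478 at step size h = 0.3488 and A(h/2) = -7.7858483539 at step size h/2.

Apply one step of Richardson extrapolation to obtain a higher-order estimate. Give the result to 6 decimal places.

Error is O(h^1); halving h shrinks it by 2^1 = 2.
A(h/2) − A(h) = -7.7858483539 − (-8.9817498478) = 1.1959014939
Correction (A(h/2) − A(h))/(2 − 1) = 1.1959014939/1 = 1.1959014939
R = -7.7858483539 + 1.1959014939 = -6.5899468600
Shift from A(h/2): +1.1959014939.

-6.589947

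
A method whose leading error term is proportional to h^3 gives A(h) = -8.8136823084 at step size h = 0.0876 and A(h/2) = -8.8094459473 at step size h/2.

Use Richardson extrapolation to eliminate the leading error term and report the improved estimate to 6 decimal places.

-8.808841

The method has order 3: 2^3 = 8.
Numerator 8·A(h/2) − A(h) = 8·(-8.8094459473) − (-8.8136823084) = -61.6618852700
Denominator 8 − 1 = 7.
(8·(-8.8094459473) − (-8.8136823084))/(8 − 1) = -8.8088407529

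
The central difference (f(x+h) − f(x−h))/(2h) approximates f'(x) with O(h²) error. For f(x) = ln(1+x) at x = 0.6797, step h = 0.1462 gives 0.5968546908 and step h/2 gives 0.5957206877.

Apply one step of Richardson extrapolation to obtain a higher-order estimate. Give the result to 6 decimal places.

Method order is 2; weight 2^2 = 4.
Numerator 4 × A(h/2) − A(h) = 4 × 0.5957206877 − 0.5968546908 = 1.7860280600
Extrapolated: 1.7860280600 / 3 = 0.5953426867

0.595343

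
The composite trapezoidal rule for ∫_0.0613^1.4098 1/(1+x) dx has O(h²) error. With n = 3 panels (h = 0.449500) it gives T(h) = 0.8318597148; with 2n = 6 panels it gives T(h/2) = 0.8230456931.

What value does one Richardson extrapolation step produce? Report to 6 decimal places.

With r = 2 the leading error scales as h^2, so the weight is 2^2 = 4.
Top: 4(0.8230456931) − (0.8318597148) = 2.4603230576
Denominator 4 − 1 = 3.
Result: 0.8201076859
Shift from A(h/2): −0.0029380072.

0.820108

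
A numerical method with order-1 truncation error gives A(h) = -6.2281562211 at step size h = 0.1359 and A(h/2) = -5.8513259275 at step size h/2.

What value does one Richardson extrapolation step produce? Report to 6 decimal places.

Error is O(h^1); halving h shrinks it by 2^1 = 2.
Weighted: (-11.7026518550) − (-6.2281562211) = -5.4744956339
(-5.4744956339) ÷ 1 = -5.4744956339

-5.474496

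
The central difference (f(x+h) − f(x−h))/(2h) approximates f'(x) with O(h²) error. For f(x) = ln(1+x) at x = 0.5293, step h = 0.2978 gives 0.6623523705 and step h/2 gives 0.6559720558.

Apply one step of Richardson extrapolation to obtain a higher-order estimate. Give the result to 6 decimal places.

0.653845

r = 2: numerator weight 4, denominator 3.
Difference of the inputs: 0.6559720558 − 0.6623523705 = -0.0063803147
Correction (A(h/2) − A(h))/(4 − 1) = (-0.0063803147)/3 = -0.0021267716
R = 0.6559720558 − 0.0021267716 = 0.6538452842
Correction |R − A(h/2)| = 2.127e-03; gap |A(h/2) − A(h)| = 6.380e-03.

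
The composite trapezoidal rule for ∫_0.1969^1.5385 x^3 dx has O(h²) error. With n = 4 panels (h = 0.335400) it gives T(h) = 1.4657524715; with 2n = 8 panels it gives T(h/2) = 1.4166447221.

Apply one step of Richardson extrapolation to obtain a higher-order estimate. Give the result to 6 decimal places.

1.400275

Leading term ∝ h^2; use weight 4 = 2^2.
2^2 × A(h/2) = 5.6665788884; minus A(h) gives 4.2008264169.
Denominator 4 − 1 = 3.
4.2008264169 ÷ 3 = 1.4002754723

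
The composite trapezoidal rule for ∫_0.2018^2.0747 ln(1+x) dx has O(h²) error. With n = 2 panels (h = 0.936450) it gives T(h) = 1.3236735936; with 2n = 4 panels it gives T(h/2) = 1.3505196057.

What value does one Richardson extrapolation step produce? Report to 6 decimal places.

With r = 2 the leading error scales as h^2, so the weight is 2^2 = 4.
4 × 1.3505196057 − 1.3236735936 = 4.0784048292
R = 4.0784048292/3 = 1.3594682764
Gap between inputs: 2.685e-02; correction applied: +0.0089486707.

1.359468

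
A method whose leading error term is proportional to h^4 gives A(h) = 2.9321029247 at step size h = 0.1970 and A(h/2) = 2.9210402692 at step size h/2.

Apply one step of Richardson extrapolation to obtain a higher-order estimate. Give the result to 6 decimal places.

2.920303

Error is O(h^4); halving h shrinks it by 2^4 = 16.
Numerator 16*A(h/2) − A(h) = 16*2.9210402692 − 2.9321029247 = 43.8045413825
43.8045413825 ÷ 15 = 2.9203027588
Gap between inputs: 1.106e-02; correction applied: −0.0007375104.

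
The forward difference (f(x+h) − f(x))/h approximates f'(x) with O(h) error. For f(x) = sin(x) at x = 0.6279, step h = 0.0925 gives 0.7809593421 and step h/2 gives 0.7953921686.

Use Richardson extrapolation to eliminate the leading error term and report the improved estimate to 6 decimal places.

0.809825

With r = 1 the leading error scales as h^1, so the weight is 2^1 = 2.
Weighted: 1.5907843372 − 0.7809593421 = 0.8098249951
0.8098249951 ÷ 1 = 0.8098249951
Correction |R − A(h/2)| = 1.443e-02; gap |A(h/2) − A(h)| = 1.443e-02.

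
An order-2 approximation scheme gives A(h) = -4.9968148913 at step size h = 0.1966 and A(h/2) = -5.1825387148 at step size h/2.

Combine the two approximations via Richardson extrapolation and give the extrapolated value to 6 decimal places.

-5.244447

Leading term ∝ h^2; use weight 4 = 2^2.
Weighted: (-20.7301548592) − (-4.9968148913) = -15.7333399679
Divide by 2^2 − 1 = 3.
(4×(-5.1825387148) − (-4.9968148913))/(4 − 1) = -5.2444466560
Gap between inputs: 1.857e-01; correction applied: −0.0619079412.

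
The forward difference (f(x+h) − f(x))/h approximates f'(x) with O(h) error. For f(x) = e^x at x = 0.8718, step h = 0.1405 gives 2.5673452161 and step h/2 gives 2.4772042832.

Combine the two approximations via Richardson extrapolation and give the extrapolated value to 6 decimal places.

Error is O(h^1); halving h shrinks it by 2^1 = 2.
Numerator 2*A(h/2) − A(h) = 2*2.4772042832 − 2.5673452161 = 2.3870633503
(2*2.4772042832 − 2.5673452161)/(2 − 1) = 2.3870633503

2.387063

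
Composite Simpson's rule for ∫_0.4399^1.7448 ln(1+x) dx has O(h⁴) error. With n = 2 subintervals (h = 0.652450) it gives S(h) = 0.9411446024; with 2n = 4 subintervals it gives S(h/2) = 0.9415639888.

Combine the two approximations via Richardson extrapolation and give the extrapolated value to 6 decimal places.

The method has order 4: 2^4 = 16.
Numerator 16 × A(h/2) − A(h) = 16 × 0.9415639888 − 0.9411446024 = 14.1238792184
Extrapolated: 14.1238792184 / 15 = 0.9415919479
Shift from A(h/2): +0.0000279591.

0.941592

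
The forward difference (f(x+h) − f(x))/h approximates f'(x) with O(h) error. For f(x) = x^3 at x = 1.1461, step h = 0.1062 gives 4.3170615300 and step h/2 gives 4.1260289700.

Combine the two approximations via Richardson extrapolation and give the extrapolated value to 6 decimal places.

3.934996

Leading term ∝ h^1; use weight 2 = 2^1.
Weighted: 8.2520579400 − 4.3170615300 = 3.9349964100
Denominator 2 − 1 = 1.
Extrapolated: 3.9349964100 / 1 = 3.9349964100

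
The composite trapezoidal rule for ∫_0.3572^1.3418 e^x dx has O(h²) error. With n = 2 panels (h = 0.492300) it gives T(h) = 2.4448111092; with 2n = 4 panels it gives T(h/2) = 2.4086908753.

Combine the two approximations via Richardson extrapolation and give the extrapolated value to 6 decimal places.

2.396651

r = 2: numerator weight 4, denominator 3.
A(h/2) − A(h) = 2.4086908753 − 2.4448111092 = -0.0361202339
Divide by 2^2 − 1 = 3: (-0.0361202339)/3 = -0.0120400780
R = A(h/2) + (A(h/2) − A(h))/3 = 2.4086908753 − 0.0120400780 = 2.3966507973
Gap between inputs: 3.612e-02; correction applied: −0.0120400780.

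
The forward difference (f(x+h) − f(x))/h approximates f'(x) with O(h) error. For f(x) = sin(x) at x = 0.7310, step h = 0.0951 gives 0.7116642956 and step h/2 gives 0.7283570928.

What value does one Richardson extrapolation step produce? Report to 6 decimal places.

The method has order 1: 2^1 = 2.
2·0.7283570928 = 1.4567141856; 1.4567141856 − 0.7116642956 = 0.7450498900
Divide by 2^1 − 1 = 1.
R = 0.7450498900/1 = 0.7450498900

0.745050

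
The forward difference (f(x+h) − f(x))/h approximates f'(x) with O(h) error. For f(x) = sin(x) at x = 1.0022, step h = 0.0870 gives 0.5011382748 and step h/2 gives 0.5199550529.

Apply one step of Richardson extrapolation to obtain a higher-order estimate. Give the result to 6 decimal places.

Order 1 gives 2^r = 2 and 2^r − 1 = 1.
2^1 × A(h/2) = 1.0399101058; minus A(h) gives 0.5387718310.
Extrapolated: 0.5387718310 / 1 = 0.5387718310

0.538772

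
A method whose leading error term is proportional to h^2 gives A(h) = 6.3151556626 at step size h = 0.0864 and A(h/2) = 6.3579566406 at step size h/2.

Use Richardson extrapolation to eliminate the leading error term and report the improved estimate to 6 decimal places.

6.372224

The method has order 2: 2^2 = 4.
4 × 6.3579566406 = 25.4318265624; 25.4318265624 − 6.3151556626 = 19.1166708998
Divide by 2^2 − 1 = 3.
(4 × 6.3579566406 − 6.3151556626)/(4 − 1) = 6.3722236333
Shift from A(h/2): +0.0142669927.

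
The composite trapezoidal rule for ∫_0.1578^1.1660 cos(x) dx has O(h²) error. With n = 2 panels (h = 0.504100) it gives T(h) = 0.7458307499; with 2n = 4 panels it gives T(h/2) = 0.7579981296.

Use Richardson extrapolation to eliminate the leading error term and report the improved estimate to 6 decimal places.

0.762054

Error is O(h^2); halving h shrinks it by 2^2 = 4.
Weighted: 3.0319925184 − 0.7458307499 = 2.2861617685
Denominator 4 − 1 = 3.
Extrapolated: 2.2861617685 / 3 = 0.7620539228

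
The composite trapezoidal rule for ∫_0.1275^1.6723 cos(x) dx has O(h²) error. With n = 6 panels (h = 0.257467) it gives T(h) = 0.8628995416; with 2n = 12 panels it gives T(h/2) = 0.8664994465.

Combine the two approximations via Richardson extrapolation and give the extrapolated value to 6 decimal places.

r = 2: numerator weight 4, denominator 3.
4×0.8664994465 = 3.4659977860; subtract 0.8628995416 → 2.6030982444
2.6030982444 ÷ 3 = 0.8676994148

0.867699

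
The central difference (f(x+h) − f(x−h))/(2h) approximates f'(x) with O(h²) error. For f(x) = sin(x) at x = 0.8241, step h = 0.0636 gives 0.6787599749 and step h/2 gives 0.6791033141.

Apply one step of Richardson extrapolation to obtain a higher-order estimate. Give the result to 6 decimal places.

r = 2, so 2^r = 4.
4×0.6791033141 = 2.7164132564; subtract 0.6787599749 → 2.0376532815
2.0376532815 ÷ 3 = 0.6792177605

0.679218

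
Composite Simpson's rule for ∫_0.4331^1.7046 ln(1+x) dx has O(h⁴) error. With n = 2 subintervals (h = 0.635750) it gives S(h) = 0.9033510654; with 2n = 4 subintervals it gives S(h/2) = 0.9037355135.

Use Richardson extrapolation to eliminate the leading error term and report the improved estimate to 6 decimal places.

0.903761

Error is O(h^4); halving h shrinks it by 2^4 = 16.
16*0.9037355135 − 0.9033510654 = 13.5564171506
R = 13.5564171506/15 = 0.9037611434
Gap between inputs: 3.844e-04; correction applied: +0.0000256299.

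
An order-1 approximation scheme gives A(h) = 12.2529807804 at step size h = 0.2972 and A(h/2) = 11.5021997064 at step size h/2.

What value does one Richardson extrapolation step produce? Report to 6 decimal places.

Leading term ∝ h^1; use weight 2 = 2^1.
2×11.5021997064 = 23.0043994128; subtract 12.2529807804 → 10.7514186324
(2×11.5021997064 − 12.2529807804)/(2 − 1) = 10.7514186324

10.751419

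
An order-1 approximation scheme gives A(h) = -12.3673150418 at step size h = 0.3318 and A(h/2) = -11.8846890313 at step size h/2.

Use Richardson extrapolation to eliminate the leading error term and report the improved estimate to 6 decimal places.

The method has order 1: 2^1 = 2.
Weighted: (-23.7693780626) − (-12.3673150418) = -11.4020630208
Denominator 2 − 1 = 1.
R = (-11.4020630208)/1 = -11.4020630208
Correction |R − A(h/2)| = 4.826e-01; gap |A(h/2) − A(h)| = 4.826e-01.

-11.402063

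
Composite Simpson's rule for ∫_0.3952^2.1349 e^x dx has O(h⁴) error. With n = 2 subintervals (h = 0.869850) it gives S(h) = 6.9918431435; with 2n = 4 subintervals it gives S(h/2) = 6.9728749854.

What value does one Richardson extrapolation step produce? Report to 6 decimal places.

r = 4, so 2^r = 16.
16×6.9728749854 = 111.5659997664; subtract 6.9918431435 → 104.5741566229
R = 104.5741566229/15 = 6.9716104415
Gap between inputs: 1.897e-02; correction applied: −0.0012645439.

6.971610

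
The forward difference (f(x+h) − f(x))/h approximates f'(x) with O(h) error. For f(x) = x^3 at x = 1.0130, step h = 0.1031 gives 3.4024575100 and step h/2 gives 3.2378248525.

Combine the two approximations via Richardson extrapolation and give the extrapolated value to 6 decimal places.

Leading term ∝ h^1; use weight 2 = 2^1.
A(h/2) − A(h) = 3.2378248525 − 3.4024575100 = -0.1646326575
Divide by 2^1 − 1 = 1: (-0.1646326575)/1 = -0.1646326575
R = A(h/2) + (A(h/2) − A(h))/1 = 3.2378248525 − 0.1646326575 = 3.0731921950

3.073192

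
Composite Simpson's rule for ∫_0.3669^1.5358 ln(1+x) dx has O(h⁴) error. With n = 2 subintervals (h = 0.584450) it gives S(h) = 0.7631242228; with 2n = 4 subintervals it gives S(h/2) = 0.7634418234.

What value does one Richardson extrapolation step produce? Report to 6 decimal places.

0.763463

The method has order 4: 2^4 = 16.
Numerator 16 × A(h/2) − A(h) = 16 × 0.7634418234 − 0.7631242228 = 11.4519449516
Denominator 16 − 1 = 15.
R = 11.4519449516/15 = 0.7634629968
Gap between inputs: 3.176e-04; correction applied: +0.0000211734.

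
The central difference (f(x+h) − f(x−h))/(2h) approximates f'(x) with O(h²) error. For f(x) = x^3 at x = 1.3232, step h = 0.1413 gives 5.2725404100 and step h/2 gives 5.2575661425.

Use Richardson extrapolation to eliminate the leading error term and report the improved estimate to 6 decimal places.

r = 2: numerator weight 4, denominator 3.
4×5.2575661425 − 5.2725404100 = 15.7577241600
Divide by 2^2 − 1 = 3.
So the Richardson estimate is 5.2525747200.
Correction |R − A(h/2)| = 4.991e-03; gap |A(h/2) − A(h)| = 1.497e-02.

5.252575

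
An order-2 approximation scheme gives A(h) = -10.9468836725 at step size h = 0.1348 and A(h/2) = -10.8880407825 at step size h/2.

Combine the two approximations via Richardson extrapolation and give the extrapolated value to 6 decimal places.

-10.868426

With r = 2 the leading error scales as h^2, so the weight is 2^2 = 4.
2^2×A(h/2) = -43.5521631300; minus A(h) gives -32.6052794575.
(4×(-10.8880407825) − (-10.9468836725))/(4 − 1) = -10.8684264858
Correction |R − A(h/2)| = 1.961e-02; gap |A(h/2) − A(h)| = 5.884e-02.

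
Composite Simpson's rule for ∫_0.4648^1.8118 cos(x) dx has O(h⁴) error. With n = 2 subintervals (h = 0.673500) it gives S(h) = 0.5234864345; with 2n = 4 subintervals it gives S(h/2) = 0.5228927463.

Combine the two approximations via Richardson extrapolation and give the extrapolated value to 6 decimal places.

0.522853

Leading term ∝ h^4; use weight 16 = 2^4.
2^4·A(h/2) = 8.3662839408; minus A(h) gives 7.8427975063.
Extrapolated: 7.8427975063 / 15 = 0.5228531671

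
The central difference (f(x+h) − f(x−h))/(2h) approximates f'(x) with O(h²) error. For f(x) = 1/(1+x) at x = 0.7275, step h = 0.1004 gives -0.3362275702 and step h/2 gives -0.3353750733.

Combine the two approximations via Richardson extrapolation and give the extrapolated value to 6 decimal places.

Order 2 gives 2^r = 4 and 2^r − 1 = 3.
Difference of the inputs: -0.3353750733 − (-0.3362275702) = 0.0008524969
Correction (A(h/2) − A(h))/(4 − 1) = 0.0008524969/3 = 0.0002841656
R = A(h/2) + (A(h/2) − A(h))/3 = -0.3353750733 + 0.0002841656 = -0.3350909077
Gap between inputs: 8.525e-04; correction applied: +0.0002841656.

-0.335091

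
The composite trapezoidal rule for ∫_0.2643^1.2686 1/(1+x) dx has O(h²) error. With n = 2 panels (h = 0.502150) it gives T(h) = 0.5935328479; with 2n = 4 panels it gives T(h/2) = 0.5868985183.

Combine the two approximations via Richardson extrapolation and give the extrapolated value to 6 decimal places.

0.584687

r = 2: numerator weight 4, denominator 3.
2^2*A(h/2) = 2.3475940732; minus A(h) gives 1.7540612253.
(4*0.5868985183 − 0.5935328479)/(4 − 1) = 0.5846870751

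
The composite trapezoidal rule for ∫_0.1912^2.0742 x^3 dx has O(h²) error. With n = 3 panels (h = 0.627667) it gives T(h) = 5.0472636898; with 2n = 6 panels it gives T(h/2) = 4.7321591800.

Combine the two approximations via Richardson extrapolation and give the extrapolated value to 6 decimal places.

Leading term ∝ h^2; use weight 4 = 2^2.
Numerator 4 × A(h/2) − A(h) = 4 × 4.7321591800 − 5.0472636898 = 13.8813730302
(4 × 4.7321591800 − 5.0472636898)/(4 − 1) = 4.6271243434
Shift from A(h/2): −0.1050348366.

4.627124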